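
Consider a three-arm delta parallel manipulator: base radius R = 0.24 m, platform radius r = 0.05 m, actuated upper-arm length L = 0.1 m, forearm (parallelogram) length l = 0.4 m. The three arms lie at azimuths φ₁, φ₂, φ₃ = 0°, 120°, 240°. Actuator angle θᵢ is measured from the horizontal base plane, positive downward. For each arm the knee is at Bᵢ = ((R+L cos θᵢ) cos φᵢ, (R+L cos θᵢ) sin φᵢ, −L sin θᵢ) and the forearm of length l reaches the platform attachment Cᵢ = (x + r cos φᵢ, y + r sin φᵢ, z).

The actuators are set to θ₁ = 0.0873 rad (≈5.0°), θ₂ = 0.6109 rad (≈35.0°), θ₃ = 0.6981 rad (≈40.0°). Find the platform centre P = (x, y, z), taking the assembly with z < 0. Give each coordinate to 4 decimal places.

centre 1 = (0.2896·cos0.0°, 0.2896·sin0.0°, -0.0087) = (0.2896, 0.0000, -0.0087)
arm 2 at φ=120.0°: e+L cos θ2 = 0.2719;  centre 2 = (-0.1360, 0.2355, -0.0574)
φ3=240.0°: virtual centre (-0.1333, -0.2309, -0.0643), radius l
eliminate P² terms by subtracting sphere 1 from 2 and 3
plane₁₂: -0.8512x+0.4710y+-0.0973z = -0.0067
det = 0.7914;  x = 0.0091+-0.1229z,  y = 0.0022+-0.0155z
sphere 1 gives Az²+Bz+C=0 with A=1.0153, B=0.0863, C=-0.0812;  B²−4AC=0.3374;  roots -0.3285, 0.2435;  negative root z = -0.3285
x = 0.0495, y = 0.0073

(0.0495, 0.0073, -0.3285)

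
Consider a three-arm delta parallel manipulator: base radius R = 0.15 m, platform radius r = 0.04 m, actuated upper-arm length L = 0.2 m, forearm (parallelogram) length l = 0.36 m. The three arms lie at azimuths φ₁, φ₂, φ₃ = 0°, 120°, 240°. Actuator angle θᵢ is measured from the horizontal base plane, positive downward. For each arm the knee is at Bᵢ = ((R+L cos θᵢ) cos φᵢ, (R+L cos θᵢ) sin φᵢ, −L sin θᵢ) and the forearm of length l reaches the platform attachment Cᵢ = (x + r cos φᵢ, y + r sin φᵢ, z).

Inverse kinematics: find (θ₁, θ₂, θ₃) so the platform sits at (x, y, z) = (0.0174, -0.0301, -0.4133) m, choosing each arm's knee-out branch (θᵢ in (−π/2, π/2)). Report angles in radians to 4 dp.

φ1=0.0° → target in arm frame (0.0174, -0.0301)
  A cos θ + B sin θ = C:  0.0926·cos θ + -0.4133·sin θ = -0.2267
  √(A²+B²)=0.4235;  θ1 = -1.3504+2.1357 ≈ 0.7853
rotate P by −φ2: (-0.0348, 0.0000, -0.4133)
  e−x'=0.1448;  (l²−L²−(e−x')²−y'²−z²)/2L = -0.2554
  γ=atan2(-0.4133,0.1448)=-1.2339;  ψ=arccos(-0.5833)=2.1936;  θ2=γ+ψ≈0.9597
φ3=240.0° → target in arm frame (0.0174, 0.0301)
  A cos θ + B sin θ = C:  0.0926·cos θ + -0.4133·sin θ = -0.2268
  θ3 = atan2(B,A) + arccos(C/0.4236) = 0.7854

θ₁ = 0.7853, θ₂ = 0.9597, θ₃ = 0.7854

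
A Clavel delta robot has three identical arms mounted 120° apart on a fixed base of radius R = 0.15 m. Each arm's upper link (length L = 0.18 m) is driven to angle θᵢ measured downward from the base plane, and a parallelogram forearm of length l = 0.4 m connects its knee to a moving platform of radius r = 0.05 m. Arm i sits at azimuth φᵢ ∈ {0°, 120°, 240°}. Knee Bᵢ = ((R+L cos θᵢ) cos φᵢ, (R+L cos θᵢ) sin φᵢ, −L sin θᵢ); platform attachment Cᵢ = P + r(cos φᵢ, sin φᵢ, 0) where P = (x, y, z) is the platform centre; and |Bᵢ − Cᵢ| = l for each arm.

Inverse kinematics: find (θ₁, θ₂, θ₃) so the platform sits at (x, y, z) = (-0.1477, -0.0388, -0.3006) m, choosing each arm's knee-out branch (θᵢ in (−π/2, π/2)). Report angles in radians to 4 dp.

θ₁ = 0.8730, θ₂ = 0.0875, θ₃ = -0.2617

arm 1 (φ=0.0°): x'=-0.1477, y'=-0.0388
  A cos θ + B sin θ = C:  0.2477·cos θ + -0.3006·sin θ = -0.0712
  θ1 = atan2(B,A) + arccos(C/0.3895) = 0.8730
arm 2 (φ=120.0°): x'=0.0402, y'=0.1473
  e−x'=0.0598;  (l²−L²−(e−x')²−y'²−z²)/2L = 0.0332
  γ=atan2(-0.3006,0.0598)=-1.3746;  ψ=arccos(0.1085)=1.4621;  θ2=γ+ψ≈0.0875
arm 3 (φ=240.0°): x'=0.1075, y'=-0.1085
  A=-0.0075, B=-0.3006, C=(l²−L²−A²−y'²−z²)/(2L)=0.0706
  √(A²+B²)=0.3007;  θ3 = -1.5956+1.3339 ≈ -0.2617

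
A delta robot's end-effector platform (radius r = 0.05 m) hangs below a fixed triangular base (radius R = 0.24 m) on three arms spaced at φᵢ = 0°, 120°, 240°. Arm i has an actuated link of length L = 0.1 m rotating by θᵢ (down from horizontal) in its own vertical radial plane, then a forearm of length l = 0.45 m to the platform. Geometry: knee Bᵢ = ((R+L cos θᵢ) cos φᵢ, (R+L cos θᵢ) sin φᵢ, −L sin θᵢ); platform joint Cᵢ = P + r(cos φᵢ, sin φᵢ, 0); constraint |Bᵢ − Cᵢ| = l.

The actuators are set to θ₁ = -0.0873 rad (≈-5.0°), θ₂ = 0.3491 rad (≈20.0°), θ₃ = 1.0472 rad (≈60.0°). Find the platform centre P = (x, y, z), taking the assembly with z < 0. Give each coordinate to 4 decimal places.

(0.0784, 0.0664, -0.3831)

S1 = (0.2896·cos0.0°, 0.2896·sin0.0°, 0.0087) = (0.2896, 0.0000, 0.0087)
arm 2 at φ=120.0°: ρ2 = 0.2840;  S2 = (-0.1420, 0.2459, -0.0342)
φ3=240.0°: virtual centre (-0.1200, -0.2078, -0.0866), radius l
subtract pairs → two planes through P
linear system: -0.8632x+0.4918y = -0.0021−-0.0858z; -0.8192x+-0.4157y = -0.0189−-0.1906z
Cramer: x(z) = 0.0133-0.1699z;  y(z) = 0.0191-0.1237z
quadratic in z: (1.0442)z²+(0.0717)z+(-0.1257)=0, √Δ=0.7282 → z ∈ {-0.3831, 0.3143}; z = -0.3831 (taking z<0)
x = 0.0784, y = 0.0664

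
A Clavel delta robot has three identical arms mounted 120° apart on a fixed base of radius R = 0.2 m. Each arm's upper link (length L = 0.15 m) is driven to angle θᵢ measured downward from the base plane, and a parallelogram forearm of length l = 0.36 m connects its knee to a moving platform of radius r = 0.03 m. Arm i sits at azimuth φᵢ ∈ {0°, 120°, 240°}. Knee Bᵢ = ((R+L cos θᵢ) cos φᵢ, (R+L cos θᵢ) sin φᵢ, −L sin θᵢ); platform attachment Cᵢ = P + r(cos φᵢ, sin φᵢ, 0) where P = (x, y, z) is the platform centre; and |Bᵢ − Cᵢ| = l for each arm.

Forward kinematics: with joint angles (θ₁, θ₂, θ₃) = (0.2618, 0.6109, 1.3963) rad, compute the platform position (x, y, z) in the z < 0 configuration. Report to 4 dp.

S1 = (0.3149·cos0.0°, 0.3149·sin0.0°, -0.0388) = (0.3149, 0.0000, -0.0388)
arm 2 at φ=120.0°: e+L cos θ2 = 0.2929;  S2 = (-0.1464, 0.2536, -0.0860)
S3 = (0.1960·cos240.0°, 0.1960·sin240.0°, -0.1477) = (-0.0980, -0.1698, -0.1477)
subtract pairs → two planes through P
linear system: -0.9226x+0.5073y = -0.0075−-0.0944z; -0.8258x+-0.3396y = -0.0404−-0.2178z
Cramer: x(z) = 0.0315-0.1947z;  y(z) = 0.0425-0.1679z
sphere 1 gives Az²+Bz+C=0 with A=1.0661, B=0.1737, C=-0.0460;  B²−4AC=0.2262;  roots -0.3045, 0.1416;  negative root z = -0.3045
x = 0.0908, y = 0.0936

(0.0908, 0.0936, -0.3045)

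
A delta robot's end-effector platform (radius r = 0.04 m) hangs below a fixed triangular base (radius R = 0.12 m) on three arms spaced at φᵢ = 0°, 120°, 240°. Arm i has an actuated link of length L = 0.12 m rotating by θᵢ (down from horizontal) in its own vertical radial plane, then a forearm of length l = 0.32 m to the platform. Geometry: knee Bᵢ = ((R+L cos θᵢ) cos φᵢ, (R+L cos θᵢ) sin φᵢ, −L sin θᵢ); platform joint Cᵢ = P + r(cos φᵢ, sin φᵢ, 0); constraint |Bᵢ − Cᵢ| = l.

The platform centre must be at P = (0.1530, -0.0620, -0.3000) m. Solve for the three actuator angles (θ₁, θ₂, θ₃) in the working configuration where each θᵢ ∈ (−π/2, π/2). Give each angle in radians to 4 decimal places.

θ₁ = -0.0873, θ₂ = 1.3089, θ₃ = 0.8728

φ1=0.0° → target in arm frame (0.1530, -0.0620)
  A cos θ + B sin θ = C:  -0.0730·cos θ + -0.3000·sin θ = -0.0466
  γ=atan2(-0.3000,-0.0730)=-1.8095;  ψ=arccos(-0.1508)=1.7222;  θ1=γ+ψ≈-0.0873
φ2=120.0° → target in arm frame (-0.1302, -0.1015)
  A cos θ + B sin θ = C:  0.2102·cos θ + -0.3000·sin θ = -0.2353
  θ2 = atan2(B,A) + arccos(C/0.3663) = 1.3089
arm 3 (φ=240.0°): x'=-0.0228, y'=0.1635
  e−x'=0.1028;  (l²−L²−(e−x')²−y'²−z²)/2L = -0.1638
  θ3 = atan2(B,A) + arccos(C/0.3171) = 0.8728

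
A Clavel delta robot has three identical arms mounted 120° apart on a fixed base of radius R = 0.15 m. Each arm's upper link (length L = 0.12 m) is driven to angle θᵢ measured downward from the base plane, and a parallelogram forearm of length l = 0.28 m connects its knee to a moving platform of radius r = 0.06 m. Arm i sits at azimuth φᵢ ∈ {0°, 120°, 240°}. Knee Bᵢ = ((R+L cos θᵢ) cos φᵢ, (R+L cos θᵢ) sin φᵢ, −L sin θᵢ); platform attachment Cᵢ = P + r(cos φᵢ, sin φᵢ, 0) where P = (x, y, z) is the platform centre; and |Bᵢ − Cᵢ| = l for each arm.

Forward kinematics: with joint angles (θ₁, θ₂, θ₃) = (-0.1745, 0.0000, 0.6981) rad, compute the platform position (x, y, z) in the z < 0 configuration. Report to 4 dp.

arm 1 at φ=0.0°: ρ1 = 0.2082;  S1 = (0.2082, 0.0000, 0.0208)
S2 = (0.2100·cos120.0°, 0.2100·sin120.0°, 0.0000) = (-0.1050, 0.1819, 0.0000)
arm 3 at φ=240.0°: ρ3 = 0.1819;  S3 = (-0.0910, -0.1576, -0.0771)
eliminate P² terms by subtracting sphere 1 from 2 and 3
plane₁₂: -0.6264x+0.3637y+-0.0417z = 0.0003
Cramer: x(z) = 0.0039-0.2034z;  y(z) = 0.0076-0.2357z
quadratic in z: (1.0969)z²+(0.0378)z+(-0.0362)=0, √Δ=0.4002 → z ∈ {-0.1997, 0.1652}; z = -0.1997 (taking z<0)
x = 0.0445, y = 0.0547

(0.0445, 0.0547, -0.1997)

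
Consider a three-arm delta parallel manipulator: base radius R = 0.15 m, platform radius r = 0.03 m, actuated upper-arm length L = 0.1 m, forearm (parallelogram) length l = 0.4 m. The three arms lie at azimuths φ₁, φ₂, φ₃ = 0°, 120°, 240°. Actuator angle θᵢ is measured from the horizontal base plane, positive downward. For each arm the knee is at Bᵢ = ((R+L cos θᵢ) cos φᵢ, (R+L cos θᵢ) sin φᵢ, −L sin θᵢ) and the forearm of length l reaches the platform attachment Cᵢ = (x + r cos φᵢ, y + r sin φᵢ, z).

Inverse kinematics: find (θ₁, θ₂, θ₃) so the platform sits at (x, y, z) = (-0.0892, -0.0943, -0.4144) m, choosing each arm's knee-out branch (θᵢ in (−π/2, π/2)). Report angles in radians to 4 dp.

θ₁ = 1.3968, θ₂ = 1.1350, θ₃ = 0.2619

arm 1 (φ=0.0°): x'=-0.0892, y'=-0.0943
  A=0.2092, B=-0.4144, C=(l²−L²−A²−y'²−z²)/(2L)=-0.3719
  θ1 = atan2(B,A) + arccos(C/0.4642) = 1.3968
arm 2 (φ=120.0°): x'=-0.0371, y'=0.1244
  A cos θ + B sin θ = C:  0.1571·cos θ + -0.4144·sin θ = -0.3094
  γ=atan2(-0.4144,0.1571)=-1.2085;  ψ=arccos(-0.6981)=2.3435;  θ2=γ+ψ≈1.1350
φ3=240.0° → target in arm frame (0.1263, -0.0301)
  A=-0.0063, B=-0.4144, C=(l²−L²−A²−y'²−z²)/(2L)=-0.1134
  θ3 = atan2(B,A) + arccos(C/0.4144) = 0.2619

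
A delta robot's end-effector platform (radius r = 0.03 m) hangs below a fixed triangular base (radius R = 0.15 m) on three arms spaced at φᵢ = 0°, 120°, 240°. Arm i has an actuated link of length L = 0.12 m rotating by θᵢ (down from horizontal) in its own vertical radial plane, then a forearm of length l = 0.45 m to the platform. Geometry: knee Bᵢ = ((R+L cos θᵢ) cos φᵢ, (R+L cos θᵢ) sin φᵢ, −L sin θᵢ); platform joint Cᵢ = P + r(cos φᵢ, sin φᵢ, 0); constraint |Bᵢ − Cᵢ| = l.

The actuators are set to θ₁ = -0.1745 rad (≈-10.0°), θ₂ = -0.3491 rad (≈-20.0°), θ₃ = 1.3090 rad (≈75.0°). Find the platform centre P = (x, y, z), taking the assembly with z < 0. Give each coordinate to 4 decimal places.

(0.1003, 0.2086, -0.3533)

φ1=0.0°: virtual centre (0.2382, 0.0000, 0.0208), radius l
φ2=120.0°: virtual centre (-0.1164, 0.2016, 0.0410), radius l
φ3=240.0°: virtual centre (-0.0755, -0.1308, -0.1159), radius l
eliminate P² terms by subtracting sphere 1 from 2 and 3
plane₁₂: -0.7091x+0.4032y+0.0404z = -0.0013
Cramer: x(z) = 0.0200-0.2273z;  y(z) = 0.0320-0.5001z
quadratic in z: (1.3018)z²+(0.0256)z+(-0.1534)=0, √Δ=0.8942 → z ∈ {-0.3533, 0.3336}; z = -0.3533 (taking z<0)
x = 0.1003, y = 0.2086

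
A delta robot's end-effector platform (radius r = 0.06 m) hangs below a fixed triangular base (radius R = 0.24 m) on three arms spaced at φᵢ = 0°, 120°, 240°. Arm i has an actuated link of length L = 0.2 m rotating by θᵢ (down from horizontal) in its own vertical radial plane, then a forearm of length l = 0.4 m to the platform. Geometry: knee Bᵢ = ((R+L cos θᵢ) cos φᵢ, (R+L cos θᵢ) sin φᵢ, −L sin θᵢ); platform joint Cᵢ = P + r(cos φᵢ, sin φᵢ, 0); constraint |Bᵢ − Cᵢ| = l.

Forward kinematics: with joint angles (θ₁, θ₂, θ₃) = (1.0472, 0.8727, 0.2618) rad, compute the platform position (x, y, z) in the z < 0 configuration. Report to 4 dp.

(-0.0737, -0.0748, -0.3443)

arm 1 at φ=0.0°: e+L cos θ1 = 0.2800;  S1 = (0.2800, 0.0000, -0.1732)
S2 = (0.3086·cos120.0°, 0.3086·sin120.0°, -0.1532) = (-0.1543, 0.2672, -0.1532)
S3 = (0.3732·cos240.0°, 0.3732·sin240.0°, -0.0518) = (-0.1866, -0.3232, -0.0518)
eliminate P² terms by subtracting sphere 1 from 2 and 3
linear system: -0.8686x+0.5344y = 0.0103−0.0400z; -0.9332x+-0.6464y = 0.0335−0.2429z
Cramer: x(z) = -0.0232+0.1468z;  y(z) = -0.0184+0.1638z
quadratic in z: (1.0484)z²+(0.2513)z+(-0.0377)=0, √Δ=0.4706 → z ∈ {-0.3443, 0.1046}; z = -0.3443 (taking z<0)
x = -0.0737, y = -0.0748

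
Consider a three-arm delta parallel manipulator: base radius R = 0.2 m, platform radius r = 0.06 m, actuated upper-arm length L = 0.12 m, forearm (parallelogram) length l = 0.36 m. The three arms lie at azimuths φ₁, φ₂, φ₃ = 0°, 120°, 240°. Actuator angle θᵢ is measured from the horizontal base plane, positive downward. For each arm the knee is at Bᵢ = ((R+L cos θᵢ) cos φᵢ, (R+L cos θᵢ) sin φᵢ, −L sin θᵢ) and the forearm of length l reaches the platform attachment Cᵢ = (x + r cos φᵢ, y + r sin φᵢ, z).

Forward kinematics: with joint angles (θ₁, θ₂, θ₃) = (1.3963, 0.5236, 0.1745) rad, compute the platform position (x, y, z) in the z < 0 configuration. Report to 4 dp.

arm 1 at φ=0.0°: e+L cos θ1 = 0.1608;  S1 = (0.1608, 0.0000, -0.1182)
φ2=120.0°: virtual centre (-0.1220, 0.2112, -0.0600), radius l
S3 = (0.2582·cos240.0°, 0.2582·sin240.0°, -0.0208) = (-0.1291, -0.2236, -0.0208)
eliminate P² terms by subtracting sphere 1 from 2 and 3
[-0.5656 0.4225 0.1164]·P = 0.0233;  [-0.5798 -0.4472 0.1947]·P = 0.0273
Cramer: x(z) = -0.0440+0.2697z;  y(z) = -0.0039+0.0857z
into |P−S₁|² = l²: 1.0801z² + 0.1252z + -0.0737 = 0;  Δ = 0.3339;  z = -0.3254 or 0.2095 → z<0 root = -0.3254
x = -0.1318, y = -0.0317

(-0.1318, -0.0317, -0.3254)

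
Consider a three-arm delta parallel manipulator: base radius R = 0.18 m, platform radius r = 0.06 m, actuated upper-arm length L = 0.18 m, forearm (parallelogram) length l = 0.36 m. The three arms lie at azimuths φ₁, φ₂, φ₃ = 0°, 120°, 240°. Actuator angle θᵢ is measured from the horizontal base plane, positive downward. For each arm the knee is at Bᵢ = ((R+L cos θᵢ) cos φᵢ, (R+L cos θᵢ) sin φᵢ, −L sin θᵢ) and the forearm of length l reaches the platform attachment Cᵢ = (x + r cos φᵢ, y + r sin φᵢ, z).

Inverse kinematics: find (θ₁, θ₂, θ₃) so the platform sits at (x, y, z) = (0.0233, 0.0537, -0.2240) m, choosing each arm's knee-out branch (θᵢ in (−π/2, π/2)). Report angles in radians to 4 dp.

rotate P by −φ1: (0.0233, 0.0537, -0.2240)
  e−x'=0.0967;  (l²−L²−(e−x')²−y'²−z²)/2L = 0.0966
  γ=atan2(-0.2240,0.0967)=-1.1633;  ψ=arccos(0.3961)=1.1635;  θ1=γ+ψ≈0.0003
rotate P by −φ2: (0.0349, -0.0470, -0.2240)
  A=0.0851, B=-0.2240, C=(l²−L²−A²−y'²−z²)/(2L)=0.1043
  γ=atan2(-0.2240,0.0851)=-1.2076;  ψ=arccos(0.4354)=1.1203;  θ2=γ+ψ≈-0.0873
rotate P by −φ3: (-0.0582, -0.0067, -0.2240)
  A cos θ + B sin θ = C:  0.1782·cos θ + -0.2240·sin θ = 0.0423
  γ=atan2(-0.2240,0.1782)=-0.8989;  ψ=arccos(0.1479)=1.4223;  θ3=γ+ψ≈0.5234

θ₁ = 0.0003, θ₂ = -0.0873, θ₃ = 0.5234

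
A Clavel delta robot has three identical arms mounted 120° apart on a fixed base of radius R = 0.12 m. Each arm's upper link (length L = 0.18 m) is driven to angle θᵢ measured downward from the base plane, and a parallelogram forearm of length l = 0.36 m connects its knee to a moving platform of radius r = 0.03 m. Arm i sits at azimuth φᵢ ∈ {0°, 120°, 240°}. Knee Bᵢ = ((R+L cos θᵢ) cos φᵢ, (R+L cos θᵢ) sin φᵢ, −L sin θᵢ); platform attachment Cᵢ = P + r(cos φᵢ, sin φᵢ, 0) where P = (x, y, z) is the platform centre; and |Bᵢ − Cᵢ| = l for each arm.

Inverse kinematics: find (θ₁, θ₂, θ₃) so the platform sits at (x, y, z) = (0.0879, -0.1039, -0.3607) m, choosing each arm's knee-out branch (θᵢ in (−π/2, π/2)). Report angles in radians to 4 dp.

rotate P by −φ1: (0.0879, -0.1039, -0.3607)
  e−x'=0.0021;  (l²−L²−(e−x')²−y'²−z²)/2L = -0.1214
  √(A²+B²)=0.3607;  θ1 = -1.5650+1.9141 ≈ 0.3491
φ2=120.0° → target in arm frame (-0.1339, -0.0242)
  e−x'=0.2239;  (l²−L²−(e−x')²−y'²−z²)/2L = -0.2323
  γ=atan2(-0.3607,0.2239)=-1.0152;  ψ=arccos(-0.5472)=2.1498;  θ2=γ+ψ≈1.1346
arm 3 (φ=240.0°): x'=0.0460, y'=0.1281
  A=0.0440, B=-0.3607, C=(l²−L²−A²−y'²−z²)/(2L)=-0.1423
  √(A²+B²)=0.3634;  θ3 = -1.4495+1.9733 ≈ 0.5238

θ₁ = 0.3491, θ₂ = 1.1346, θ₃ = 0.5238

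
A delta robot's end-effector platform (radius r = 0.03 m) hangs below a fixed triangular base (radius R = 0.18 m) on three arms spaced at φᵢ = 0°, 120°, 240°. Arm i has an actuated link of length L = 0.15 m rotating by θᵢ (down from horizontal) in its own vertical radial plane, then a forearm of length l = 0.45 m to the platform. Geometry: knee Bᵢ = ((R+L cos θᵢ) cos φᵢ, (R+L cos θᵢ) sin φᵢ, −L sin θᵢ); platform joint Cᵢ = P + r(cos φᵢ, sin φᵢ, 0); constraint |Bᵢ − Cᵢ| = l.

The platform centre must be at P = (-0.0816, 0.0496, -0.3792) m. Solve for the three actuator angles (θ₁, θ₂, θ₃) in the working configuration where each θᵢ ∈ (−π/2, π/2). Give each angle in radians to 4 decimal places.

rotate P by −φ1: (-0.0816, 0.0496, -0.3792)
  A=0.2316, B=-0.3792, C=(l²−L²−A²−y'²−z²)/(2L)=-0.0663
  γ=atan2(-0.3792,0.2316)=-1.0225;  ψ=arccos(-0.1492)=1.7206;  θ1=γ+ψ≈0.6981
arm 2 (φ=120.0°): x'=0.0838, y'=0.0459
  A=0.0662, B=-0.3792, C=(l²−L²−A²−y'²−z²)/(2L)=0.0991
  γ=atan2(-0.3792,0.0662)=-1.3978;  ψ=arccos(0.2573)=1.3106;  θ2=γ+ψ≈-0.0873
rotate P by −φ3: (-0.0022, -0.0955, -0.3792)
  A=0.1522, B=-0.3792, C=(l²−L²−A²−y'²−z²)/(2L)=0.0131
  γ=atan2(-0.3792,0.1522)=-1.1892;  ψ=arccos(0.0322)=1.5386;  θ3=γ+ψ≈0.3494

θ₁ = 0.6981, θ₂ = -0.0873, θ₃ = 0.3494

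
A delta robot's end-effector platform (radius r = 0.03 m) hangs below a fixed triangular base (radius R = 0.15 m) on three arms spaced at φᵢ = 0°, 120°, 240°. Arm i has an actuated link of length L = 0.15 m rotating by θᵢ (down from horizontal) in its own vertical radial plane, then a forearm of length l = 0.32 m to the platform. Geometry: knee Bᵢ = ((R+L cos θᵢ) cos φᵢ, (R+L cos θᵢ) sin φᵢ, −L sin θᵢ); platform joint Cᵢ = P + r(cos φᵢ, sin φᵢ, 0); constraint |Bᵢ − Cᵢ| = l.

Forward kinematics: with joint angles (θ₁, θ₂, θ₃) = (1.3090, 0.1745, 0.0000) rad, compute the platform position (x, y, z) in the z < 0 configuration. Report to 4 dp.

(-0.1490, -0.0132, -0.2313)

S1 = (0.1588·cos0.0°, 0.1588·sin0.0°, -0.1449) = (0.1588, 0.0000, -0.1449)
S2 = (0.2677·cos120.0°, 0.2677·sin120.0°, -0.0260) = (-0.1339, 0.2319, -0.0260)
arm 3 at φ=240.0°: (R−r)+L cos θ3 = 0.2700;  S3 = (-0.1350, -0.2338, 0.0000)
|S₂|²−|S₁|² = 0.0261;  |S₃|²−|S₁|² = 0.0267
[-0.5854 0.4637 0.2377]·P = 0.0261;  [-0.5876 -0.4677 0.2898]·P = 0.0267
det = 0.5462;  x = -0.0450+0.4495z,  y = -0.0005+0.0548z
quadratic in z: (1.2050)z²+(0.1065)z+(-0.0399)=0, √Δ=0.4510 → z ∈ {-0.2313, 0.1430}; z = -0.2313 (taking z<0)
x = -0.1490, y = -0.0132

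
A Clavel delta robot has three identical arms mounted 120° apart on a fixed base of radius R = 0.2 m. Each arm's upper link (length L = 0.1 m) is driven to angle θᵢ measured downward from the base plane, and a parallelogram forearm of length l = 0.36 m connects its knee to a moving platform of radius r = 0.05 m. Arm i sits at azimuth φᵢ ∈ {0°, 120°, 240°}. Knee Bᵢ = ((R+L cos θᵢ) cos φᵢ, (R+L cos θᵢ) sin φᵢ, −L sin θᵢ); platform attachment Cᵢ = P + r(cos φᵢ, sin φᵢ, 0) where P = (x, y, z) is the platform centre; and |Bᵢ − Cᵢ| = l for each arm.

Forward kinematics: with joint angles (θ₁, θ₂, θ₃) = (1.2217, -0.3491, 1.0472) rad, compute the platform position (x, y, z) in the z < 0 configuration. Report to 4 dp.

(-0.0831, 0.1095, -0.3089)

φ1=0.0°: virtual centre (0.1842, 0.0000, -0.0940), radius l
φ2=120.0°: virtual centre (-0.1220, 0.2113, 0.0342), radius l
φ3=240.0°: virtual centre (-0.1000, -0.1732, -0.0866), radius l
eliminate P² terms by subtracting sphere 1 from 2 and 3
plane₁₂: -0.6124x+0.4226y+0.2563z = 0.0179
Cramer: x(z) = -0.0182+0.2101z;  y(z) = 0.0161-0.3022z
into |P−O₁|² = l²: 1.1355z² + 0.0932z + -0.0796 = 0;  Δ = 0.3700;  z = -0.3089 or 0.2268 → z<0 root = -0.3089
x = -0.0831, y = 0.1095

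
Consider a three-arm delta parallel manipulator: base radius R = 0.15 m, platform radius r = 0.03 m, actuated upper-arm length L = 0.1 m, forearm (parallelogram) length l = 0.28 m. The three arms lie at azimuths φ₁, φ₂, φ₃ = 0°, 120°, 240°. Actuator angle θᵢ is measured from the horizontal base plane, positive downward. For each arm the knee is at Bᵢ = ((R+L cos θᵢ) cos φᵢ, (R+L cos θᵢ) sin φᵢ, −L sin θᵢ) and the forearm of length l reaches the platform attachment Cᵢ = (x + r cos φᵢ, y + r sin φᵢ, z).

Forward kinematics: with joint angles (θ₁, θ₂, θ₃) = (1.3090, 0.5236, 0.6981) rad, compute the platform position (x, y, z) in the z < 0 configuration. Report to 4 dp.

S1 = (0.1459·cos0.0°, 0.1459·sin0.0°, -0.0966) = (0.1459, 0.0000, -0.0966)
arm 2 at φ=120.0°: e+L cos θ2 = 0.2066;  S2 = (-0.1033, 0.1789, -0.0500)
S3 = (0.1966·cos240.0°, 0.1966·sin240.0°, -0.0643) = (-0.0983, -0.1703, -0.0643)
subtract pairs → two planes through P
[-0.4984 0.3578 0.0932]·P = 0.0146;  [-0.4884 -0.3405 0.0646]·P = 0.0122
Cramer: x(z) = -0.0271+0.1593z;  y(z) = 0.0030-0.0386z
quadratic in z: (1.0269)z²+(0.1379)z+(-0.0392)=0, √Δ=0.4241 → z ∈ {-0.2736, 0.1394}; z = -0.2736 (taking z<0)
x = -0.0706, y = 0.0136

(-0.0706, 0.0136, -0.2736)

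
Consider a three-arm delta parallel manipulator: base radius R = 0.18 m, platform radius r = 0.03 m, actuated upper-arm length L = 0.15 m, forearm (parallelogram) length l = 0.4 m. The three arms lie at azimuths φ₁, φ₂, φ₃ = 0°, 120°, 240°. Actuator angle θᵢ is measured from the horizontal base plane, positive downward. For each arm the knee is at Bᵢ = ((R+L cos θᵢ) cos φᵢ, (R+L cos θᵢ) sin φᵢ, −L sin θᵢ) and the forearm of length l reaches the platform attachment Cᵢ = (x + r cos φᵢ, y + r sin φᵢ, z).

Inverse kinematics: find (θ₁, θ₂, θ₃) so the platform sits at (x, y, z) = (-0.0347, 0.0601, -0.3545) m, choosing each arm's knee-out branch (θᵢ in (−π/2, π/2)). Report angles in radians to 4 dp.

θ₁ = 0.6980, θ₂ = 0.1746, θ₃ = 0.6980

φ1=0.0° → target in arm frame (-0.0347, 0.0601)
  A cos θ + B sin θ = C:  0.1847·cos θ + -0.3545·sin θ = -0.0863
  γ=atan2(-0.3545,0.1847)=-1.0905;  ψ=arccos(-0.2159)=1.7885;  θ1=γ+ψ≈0.6980
φ2=120.0° → target in arm frame (0.0694, 0.0000)
  e−x'=0.0806;  (l²−L²−(e−x')²−y'²−z²)/2L = 0.0178
  √(A²+B²)=0.3635;  θ2 = -1.3472+1.5219 ≈ 0.1746
arm 3 (φ=240.0°): x'=-0.0347, y'=-0.0601
  A=0.1847, B=-0.3545, C=(l²−L²−A²−y'²−z²)/(2L)=-0.0863
  γ=atan2(-0.3545,0.1847)=-1.0905;  ψ=arccos(-0.2159)=1.7885;  θ3=γ+ψ≈0.6980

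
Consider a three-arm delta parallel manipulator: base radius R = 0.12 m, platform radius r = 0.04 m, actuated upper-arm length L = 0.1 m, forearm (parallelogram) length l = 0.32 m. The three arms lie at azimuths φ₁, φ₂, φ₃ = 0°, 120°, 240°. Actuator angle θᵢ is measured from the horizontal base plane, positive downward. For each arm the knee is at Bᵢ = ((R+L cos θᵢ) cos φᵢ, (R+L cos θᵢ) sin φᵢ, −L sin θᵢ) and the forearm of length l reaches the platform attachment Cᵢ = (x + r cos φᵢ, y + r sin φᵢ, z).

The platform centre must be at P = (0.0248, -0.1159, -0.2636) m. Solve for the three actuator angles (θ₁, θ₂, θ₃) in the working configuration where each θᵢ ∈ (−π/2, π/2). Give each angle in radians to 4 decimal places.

rotate P by −φ1: (0.0248, -0.1159, -0.2636)
  e−x'=0.0552;  (l²−L²−(e−x')²−y'²−z²)/2L = 0.0322
  γ=atan2(-0.2636,0.0552)=-1.3644;  ψ=arccos(0.1195)=1.4510;  θ1=γ+ψ≈0.0867
arm 2 (φ=120.0°): x'=-0.1128, y'=0.0365
  e−x'=0.1928;  (l²−L²−(e−x')²−y'²−z²)/2L = -0.0779
  γ=atan2(-0.2636,0.1928)=-0.9394;  ψ=arccos(-0.2385)=1.8116;  θ2=γ+ψ≈0.8722
arm 3 (φ=240.0°): x'=0.0880, y'=0.0794
  e−x'=-0.0080;  (l²−L²−(e−x')²−y'²−z²)/2L = 0.0827
  γ=atan2(-0.2636,-0.0080)=-1.6010;  ψ=arccos(0.3136)=1.2518;  θ3=γ+ψ≈-0.3493

θ₁ = 0.0867, θ₂ = 0.8722, θ₃ = -0.3493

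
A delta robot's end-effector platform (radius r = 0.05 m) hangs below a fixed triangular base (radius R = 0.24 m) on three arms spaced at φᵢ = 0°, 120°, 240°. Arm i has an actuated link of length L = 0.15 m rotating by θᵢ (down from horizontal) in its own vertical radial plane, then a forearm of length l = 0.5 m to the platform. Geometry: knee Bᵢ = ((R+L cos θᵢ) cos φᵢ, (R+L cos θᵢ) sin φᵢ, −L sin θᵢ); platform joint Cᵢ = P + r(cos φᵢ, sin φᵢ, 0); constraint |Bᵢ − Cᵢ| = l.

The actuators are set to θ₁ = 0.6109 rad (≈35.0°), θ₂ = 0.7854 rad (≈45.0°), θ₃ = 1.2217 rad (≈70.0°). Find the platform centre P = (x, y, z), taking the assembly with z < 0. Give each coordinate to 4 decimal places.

(0.0654, 0.0649, -0.5156)

O1 = (0.3129·cos0.0°, 0.3129·sin0.0°, -0.0860) = (0.3129, 0.0000, -0.0860)
arm 2 at φ=120.0°: e+L cos θ2 = 0.2961;  O2 = (-0.1480, 0.2564, -0.1061)
arm 3 at φ=240.0°: e+L cos θ3 = 0.2413;  O3 = (-0.1207, -0.2090, -0.1410)
subtract pairs → two planes through P
linear system: -0.9218x+0.5128y = -0.0064−-0.0401z; -0.8670x+-0.4180y = -0.0272−-0.1098z
Cramer: x(z) = 0.0200-0.0880z;  y(z) = 0.0235-0.0801z
sphere 1 gives Az²+Bz+C=0 with A=1.0142, B=0.2199, C=-0.1563;  B²−4AC=0.6823;  roots -0.5156, 0.2988;  negative root z = -0.5156
x = 0.0654, y = 0.0649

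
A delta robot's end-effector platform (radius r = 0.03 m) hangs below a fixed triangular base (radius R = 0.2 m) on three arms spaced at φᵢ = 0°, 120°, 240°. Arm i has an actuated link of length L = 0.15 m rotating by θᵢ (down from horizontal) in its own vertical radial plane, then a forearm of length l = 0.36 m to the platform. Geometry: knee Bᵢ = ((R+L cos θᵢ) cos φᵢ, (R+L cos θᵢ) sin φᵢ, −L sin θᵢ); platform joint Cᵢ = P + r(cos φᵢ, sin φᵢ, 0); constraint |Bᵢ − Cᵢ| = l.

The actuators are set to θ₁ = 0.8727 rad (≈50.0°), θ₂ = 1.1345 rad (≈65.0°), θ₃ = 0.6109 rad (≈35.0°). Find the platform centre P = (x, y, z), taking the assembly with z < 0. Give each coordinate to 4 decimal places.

arm 1 at φ=0.0°: ρ1 = 0.2664;  O1 = (0.2664, 0.0000, -0.1149)
O2 = (0.2334·cos120.0°, 0.2334·sin120.0°, -0.1359) = (-0.1167, 0.2021, -0.1359)
φ3=240.0°: virtual centre (-0.1464, -0.2536, -0.0860), radius l
subtract pairs → two planes through P
[-0.7662 0.4042 -0.0421]·P = -0.0112;  [-0.8257 -0.5073 0.0577]·P = 0.0090
Cramer: x(z) = 0.0029+0.0028z;  y(z) = -0.0224+0.1093z
into |P−O₁|² = l²: 1.0120z² + 0.2235z + -0.0464 = 0;  Δ = 0.2379;  z = -0.3514 or 0.1306 → z<0 root = -0.3514
x = 0.0019, y = -0.0608

(0.0019, -0.0608, -0.3514)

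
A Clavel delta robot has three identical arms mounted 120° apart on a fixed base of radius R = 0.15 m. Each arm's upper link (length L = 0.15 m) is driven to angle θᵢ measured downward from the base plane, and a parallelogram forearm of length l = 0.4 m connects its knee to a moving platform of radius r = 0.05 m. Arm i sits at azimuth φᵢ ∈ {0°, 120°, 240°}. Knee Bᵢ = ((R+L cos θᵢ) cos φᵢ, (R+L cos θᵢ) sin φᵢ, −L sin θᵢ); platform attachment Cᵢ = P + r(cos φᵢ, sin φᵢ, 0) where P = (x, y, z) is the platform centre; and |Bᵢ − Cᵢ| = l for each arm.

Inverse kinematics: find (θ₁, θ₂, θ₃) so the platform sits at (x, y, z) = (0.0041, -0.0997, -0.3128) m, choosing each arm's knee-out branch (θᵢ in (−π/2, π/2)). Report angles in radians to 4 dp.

φ1=0.0° → target in arm frame (0.0041, -0.0997)
  A cos θ + B sin θ = C:  0.0959·cos θ + -0.3128·sin θ = 0.0684
  γ=atan2(-0.3128,0.0959)=-1.2733;  ψ=arccos(0.2091)=1.3602;  θ1=γ+ψ≈0.0869
φ2=120.0° → target in arm frame (-0.0884, 0.0463)
  e−x'=0.1884;  (l²−L²−(e−x')²−y'²−z²)/2L = 0.0067
  γ=atan2(-0.3128,0.1884)=-1.0287;  ψ=arccos(0.0184)=1.5523;  θ2=γ+ψ≈0.5236
arm 3 (φ=240.0°): x'=0.0843, y'=0.0534
  e−x'=0.0157;  (l²−L²−(e−x')²−y'²−z²)/2L = 0.1219
  θ3 = atan2(B,A) + arccos(C/0.3132) = -0.3495

θ₁ = 0.0869, θ₂ = 0.5236, θ₃ = -0.3495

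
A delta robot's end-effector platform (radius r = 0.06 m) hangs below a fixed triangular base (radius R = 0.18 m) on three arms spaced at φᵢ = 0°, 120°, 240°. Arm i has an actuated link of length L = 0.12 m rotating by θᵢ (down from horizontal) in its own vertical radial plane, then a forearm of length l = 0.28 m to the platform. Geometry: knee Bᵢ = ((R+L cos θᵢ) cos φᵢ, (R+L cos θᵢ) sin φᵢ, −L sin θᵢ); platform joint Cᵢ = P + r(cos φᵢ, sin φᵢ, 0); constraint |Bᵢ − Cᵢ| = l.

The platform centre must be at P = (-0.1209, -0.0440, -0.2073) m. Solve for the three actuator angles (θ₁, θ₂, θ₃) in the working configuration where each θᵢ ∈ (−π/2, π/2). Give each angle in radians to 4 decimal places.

θ₁ = 1.3960, θ₂ = 0.5233, θ₃ = -0.1749

rotate P by −φ1: (-0.1209, -0.0440, -0.2073)
  A=0.2409, B=-0.2073, C=(l²−L²−A²−y'²−z²)/(2L)=-0.1623
  γ=atan2(-0.2073,0.2409)=-0.7106;  ψ=arccos(-0.5105)=2.1066;  θ1=γ+ψ≈1.3960
rotate P by −φ2: (0.0223, 0.1267, -0.2073)
  e−x'=0.0977;  (l²−L²−(e−x')²−y'²−z²)/2L = -0.0190
  γ=atan2(-0.2073,0.0977)=-1.1306;  ψ=arccos(-0.0830)=1.6539;  θ2=γ+ψ≈0.5233
φ3=240.0° → target in arm frame (0.0986, -0.0827)
  A=0.0214, B=-0.2073, C=(l²−L²−A²−y'²−z²)/(2L)=0.0572
  √(A²+B²)=0.2084;  θ3 = -1.4677+1.2928 ≈ -0.1749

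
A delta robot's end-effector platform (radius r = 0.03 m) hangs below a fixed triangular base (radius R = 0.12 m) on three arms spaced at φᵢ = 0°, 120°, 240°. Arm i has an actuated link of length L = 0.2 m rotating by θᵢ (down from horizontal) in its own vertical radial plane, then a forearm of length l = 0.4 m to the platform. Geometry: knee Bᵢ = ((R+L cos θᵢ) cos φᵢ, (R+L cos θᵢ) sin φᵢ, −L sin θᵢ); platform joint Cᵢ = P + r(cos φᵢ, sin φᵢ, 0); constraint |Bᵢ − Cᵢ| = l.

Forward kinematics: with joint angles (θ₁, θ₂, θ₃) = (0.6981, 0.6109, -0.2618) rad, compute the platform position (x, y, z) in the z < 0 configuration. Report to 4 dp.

arm 1 at φ=0.0°: e+L cos θ1 = 0.2432;  O1 = (0.2432, 0.0000, -0.1286)
φ2=120.0°: virtual centre (-0.1269, 0.2198, -0.1147), radius l
O3 = (0.2832·cos240.0°, 0.2832·sin240.0°, 0.0518) = (-0.1416, -0.2452, 0.0518)
|O₂|²−|O₁|² = 0.0019;  |O₃|²−|O₁|² = 0.0072
[-0.7403 0.4396 0.0277]·P = 0.0019;  [-0.7696 -0.4905 0.3606]·P = 0.0072
Cramer: x(z) = -0.0058+0.2454z;  y(z) = -0.0055+0.3502z
sphere 1 gives Az²+Bz+C=0 with A=1.1829, B=0.1310, C=-0.0814;  B²−4AC=0.4024;  roots -0.3235, 0.2127;  negative root z = -0.3235
x = -0.0852, y = -0.1188

(-0.0852, -0.1188, -0.3235)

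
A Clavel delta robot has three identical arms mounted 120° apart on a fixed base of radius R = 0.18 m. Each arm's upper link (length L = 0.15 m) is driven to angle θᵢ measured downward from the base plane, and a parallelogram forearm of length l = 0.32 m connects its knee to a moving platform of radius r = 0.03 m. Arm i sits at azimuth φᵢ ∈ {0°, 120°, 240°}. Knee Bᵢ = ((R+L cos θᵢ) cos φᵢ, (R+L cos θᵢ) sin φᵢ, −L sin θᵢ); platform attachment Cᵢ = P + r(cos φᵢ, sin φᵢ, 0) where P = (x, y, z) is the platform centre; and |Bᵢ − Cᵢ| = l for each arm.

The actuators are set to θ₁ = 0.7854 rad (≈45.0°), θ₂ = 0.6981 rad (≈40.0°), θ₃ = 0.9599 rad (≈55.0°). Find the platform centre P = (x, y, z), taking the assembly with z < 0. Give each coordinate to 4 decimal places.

(0.0060, 0.0287, -0.3036)

arm 1 at φ=0.0°: ρ1 = 0.2561;  O1 = (0.2561, 0.0000, -0.1061)
φ2=120.0°: virtual centre (-0.1325, 0.2294, -0.0964), radius l
arm 3 at φ=240.0°: ρ3 = 0.2360;  O3 = (-0.1180, -0.2044, -0.1229)
subtract pairs → two planes through P
plane₁₂: -0.7770x+0.4588y+0.0193z = 0.0027
det = 0.6610;  x = 0.0025+-0.0114z,  y = 0.0101+-0.0614z
quadratic in z: (1.0039)z²+(0.2167)z+(-0.0268)=0, √Δ=0.3930 → z ∈ {-0.3036, 0.0878}; z = -0.3036 (taking z<0)
x = 0.0060, y = 0.0287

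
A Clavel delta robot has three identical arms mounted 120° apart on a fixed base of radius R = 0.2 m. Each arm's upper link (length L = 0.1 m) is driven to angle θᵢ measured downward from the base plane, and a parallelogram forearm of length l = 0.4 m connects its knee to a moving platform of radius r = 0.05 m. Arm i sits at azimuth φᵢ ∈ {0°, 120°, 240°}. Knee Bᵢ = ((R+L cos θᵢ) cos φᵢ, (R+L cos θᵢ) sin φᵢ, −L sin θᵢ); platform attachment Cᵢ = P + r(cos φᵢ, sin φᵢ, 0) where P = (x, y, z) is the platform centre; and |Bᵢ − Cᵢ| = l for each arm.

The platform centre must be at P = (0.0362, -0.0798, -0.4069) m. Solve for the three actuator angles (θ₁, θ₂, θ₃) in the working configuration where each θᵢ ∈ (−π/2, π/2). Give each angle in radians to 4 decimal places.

θ₁ = 0.6983, θ₂ = 1.3963, θ₃ = 0.6107

rotate P by −φ1: (0.0362, -0.0798, -0.4069)
  A=0.1138, B=-0.4069, C=(l²−L²−A²−y'²−z²)/(2L)=-0.1744
  θ1 = atan2(B,A) + arccos(C/0.4225) = 0.6983
rotate P by −φ2: (-0.0872, 0.0085, -0.4069)
  A cos θ + B sin θ = C:  0.2372·cos θ + -0.4069·sin θ = -0.3595
  √(A²+B²)=0.4710;  θ2 = -1.0430+2.4393 ≈ 1.3963
rotate P by −φ3: (0.0510, 0.0713, -0.4069)
  e−x'=0.0990;  (l²−L²−(e−x')²−y'²−z²)/2L = -0.1522
  γ=atan2(-0.4069,0.0990)=-1.3322;  ψ=arccos(-0.3635)=1.9428;  θ3=γ+ψ≈0.6107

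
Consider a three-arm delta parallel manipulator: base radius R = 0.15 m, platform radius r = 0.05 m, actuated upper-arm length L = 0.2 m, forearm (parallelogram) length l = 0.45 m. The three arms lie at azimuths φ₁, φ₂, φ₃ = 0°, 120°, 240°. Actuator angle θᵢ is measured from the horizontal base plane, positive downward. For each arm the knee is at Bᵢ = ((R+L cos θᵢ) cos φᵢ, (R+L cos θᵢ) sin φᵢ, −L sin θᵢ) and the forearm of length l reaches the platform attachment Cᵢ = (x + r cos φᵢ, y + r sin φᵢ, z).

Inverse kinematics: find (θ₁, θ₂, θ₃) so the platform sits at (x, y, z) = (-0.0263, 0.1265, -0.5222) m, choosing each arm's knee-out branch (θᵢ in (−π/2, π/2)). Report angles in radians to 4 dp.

arm 1 (φ=0.0°): x'=-0.0263, y'=0.1265
  e−x'=0.1263;  (l²−L²−(e−x')²−y'²−z²)/2L = -0.3554
  γ=atan2(-0.5222,0.1263)=-1.3335;  ψ=arccos(-0.6614)=2.2935;  θ1=γ+ψ≈0.9601
rotate P by −φ2: (0.1227, -0.0405, -0.5222)
  A=-0.0227, B=-0.5222, C=(l²−L²−A²−y'²−z²)/(2L)=-0.2809
  √(A²+B²)=0.5227;  θ2 = -1.6142+2.1381 ≈ 0.5238
φ3=240.0° → target in arm frame (-0.0964, -0.0860)
  e−x'=0.1964;  (l²−L²−(e−x')²−y'²−z²)/2L = -0.3904
  γ=atan2(-0.5222,0.1964)=-1.2111;  ψ=arccos(-0.6998)=2.3459;  θ3=γ+ψ≈1.1348

θ₁ = 0.9601, θ₂ = 0.5238, θ₃ = 1.1348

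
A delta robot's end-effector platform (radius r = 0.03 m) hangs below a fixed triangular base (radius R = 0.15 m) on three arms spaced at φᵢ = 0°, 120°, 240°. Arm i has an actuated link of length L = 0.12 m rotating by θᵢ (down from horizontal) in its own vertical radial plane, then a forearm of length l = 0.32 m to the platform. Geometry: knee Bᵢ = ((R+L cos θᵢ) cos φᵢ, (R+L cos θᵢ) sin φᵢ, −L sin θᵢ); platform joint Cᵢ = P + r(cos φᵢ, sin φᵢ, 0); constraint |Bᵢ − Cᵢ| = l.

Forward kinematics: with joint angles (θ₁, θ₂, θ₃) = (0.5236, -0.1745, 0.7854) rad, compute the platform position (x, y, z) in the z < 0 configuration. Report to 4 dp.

(-0.0170, 0.0799, -0.2549)

S1 = (0.2239·cos0.0°, 0.2239·sin0.0°, -0.0600) = (0.2239, 0.0000, -0.0600)
S2 = (0.2382·cos120.0°, 0.2382·sin120.0°, 0.0208) = (-0.1191, 0.2063, 0.0208)
arm 3 at φ=240.0°: (R−r)+L cos θ3 = 0.2049;  S3 = (-0.1024, -0.1774, -0.0849)
|S₂|²−|S₁|² = 0.0034;  |S₃|²−|S₁|² = -0.0046
plane₁₂: -0.6860x+0.4125y+0.1617z = 0.0034
Cramer: x(z) = 0.0013+0.0719z;  y(z) = 0.0105-0.2723z
sphere 1 gives Az²+Bz+C=0 with A=1.0793, B=0.0823, C=-0.0491;  B²−4AC=0.2189;  roots -0.2549, 0.1786;  negative root z = -0.2549
x = -0.0170, y = 0.0799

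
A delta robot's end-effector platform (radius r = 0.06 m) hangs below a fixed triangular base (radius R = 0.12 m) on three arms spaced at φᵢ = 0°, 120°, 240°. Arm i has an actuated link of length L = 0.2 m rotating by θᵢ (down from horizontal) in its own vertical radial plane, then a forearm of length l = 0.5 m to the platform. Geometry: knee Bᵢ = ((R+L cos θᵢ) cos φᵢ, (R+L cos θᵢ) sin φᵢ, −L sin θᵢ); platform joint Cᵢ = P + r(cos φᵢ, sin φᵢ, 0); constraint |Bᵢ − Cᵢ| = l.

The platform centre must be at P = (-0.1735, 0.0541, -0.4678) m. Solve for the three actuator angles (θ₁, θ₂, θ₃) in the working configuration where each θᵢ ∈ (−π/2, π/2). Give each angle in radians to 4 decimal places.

arm 1 (φ=0.0°): x'=-0.1735, y'=0.0541
  e−x'=0.2335;  (l²−L²−(e−x')²−y'²−z²)/2L = -0.1657
  √(A²+B²)=0.5228;  θ1 = -1.1078+1.8933 ≈ 0.7855
φ2=120.0° → target in arm frame (0.1336, 0.1232)
  A cos θ + B sin θ = C:  -0.0736·cos θ + -0.4678·sin θ = -0.0736
  θ2 = atan2(B,A) + arccos(C/0.4736) = 0.0000
φ3=240.0° → target in arm frame (0.0399, -0.1773)
  A cos θ + B sin θ = C:  0.0201·cos θ + -0.4678·sin θ = -0.1017
  γ=atan2(-0.4678,0.0201)=-1.5279;  ψ=arccos(-0.2172)=1.7897;  θ3=γ+ψ≈0.2619

θ₁ = 0.7855, θ₂ = 0.0000, θ₃ = 0.2619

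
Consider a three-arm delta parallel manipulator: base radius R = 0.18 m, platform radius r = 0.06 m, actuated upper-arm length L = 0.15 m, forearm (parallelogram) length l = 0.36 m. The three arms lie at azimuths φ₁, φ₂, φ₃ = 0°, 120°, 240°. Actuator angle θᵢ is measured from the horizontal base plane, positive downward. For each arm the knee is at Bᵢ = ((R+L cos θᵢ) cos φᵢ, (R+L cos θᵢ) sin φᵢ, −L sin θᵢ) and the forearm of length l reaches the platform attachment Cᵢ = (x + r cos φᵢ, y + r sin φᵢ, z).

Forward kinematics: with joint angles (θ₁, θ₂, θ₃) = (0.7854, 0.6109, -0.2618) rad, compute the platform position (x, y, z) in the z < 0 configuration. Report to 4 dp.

arm 1 at φ=0.0°: ρ1 = 0.2261;  O1 = (0.2261, 0.0000, -0.1061)
O2 = (0.2429·cos120.0°, 0.2429·sin120.0°, -0.0860) = (-0.1214, 0.2103, -0.0860)
O3 = (0.2649·cos240.0°, 0.2649·sin240.0°, 0.0388) = (-0.1324, -0.2294, 0.0388)
eliminate P² terms by subtracting sphere 1 from 2 and 3
linear system: -0.6950x+0.4207y = 0.0040−0.0401z; -0.7170x+-0.4588y = 0.0093−0.2898z
Cramer: x(z) = -0.0093+0.2261z;  y(z) = -0.0058+0.2783z
into |P−O₁|² = l²: 1.1286z² + 0.1025z + -0.0629 = 0;  Δ = 0.2945;  z = -0.2859 or 0.1950 → z<0 root = -0.2859
x = -0.0739, y = -0.0853

(-0.0739, -0.0853, -0.2859)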